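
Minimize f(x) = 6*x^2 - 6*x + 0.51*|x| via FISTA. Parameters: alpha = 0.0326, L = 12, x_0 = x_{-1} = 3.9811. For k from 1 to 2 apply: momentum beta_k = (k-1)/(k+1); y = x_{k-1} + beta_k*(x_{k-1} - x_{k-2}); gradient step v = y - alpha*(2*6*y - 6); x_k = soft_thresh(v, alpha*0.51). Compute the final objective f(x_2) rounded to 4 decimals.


FISTA on f(x) = 6*x^2 - 6*x + 0.51*|x|
L = 12, alpha = 0.0326
Iteration 1: beta = 0.0, y = 3.9811 + 0.0*(3.9811 - 3.9811) = 3.9811
  grad(y) = 41.7732, v = y - alpha*grad = 2.6193
  prox(v) = soft_thresh(2.6193, 0.0166) = 2.6027
Iteration 2: beta = 0.3333, y = 2.6027 + 0.3333*(2.6027 - 3.9811) = 2.1432
  grad(y) = 19.7183, v = y - alpha*grad = 1.5004
  prox(v) = soft_thresh(1.5004, 0.0166) = 1.4837
f(x_2) = 6*1.4837^2 - 6*1.4837 + 0.51*|1.4837| = 5.0633


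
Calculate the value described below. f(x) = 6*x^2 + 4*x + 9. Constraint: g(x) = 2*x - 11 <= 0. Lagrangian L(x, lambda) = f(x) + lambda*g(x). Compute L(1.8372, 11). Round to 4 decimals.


Step 1: Evaluate f(x).
f(1.8372) = 6*1.8372^2 + 4*1.8372 + 9 = 36.6006
Step 2: Evaluate g(x).
g(1.8372) = 2*1.8372 - 11 = -7.3256
Step 3: Compute Lagrangian.
L = 36.6006 + 11*-7.3256 = -43.981


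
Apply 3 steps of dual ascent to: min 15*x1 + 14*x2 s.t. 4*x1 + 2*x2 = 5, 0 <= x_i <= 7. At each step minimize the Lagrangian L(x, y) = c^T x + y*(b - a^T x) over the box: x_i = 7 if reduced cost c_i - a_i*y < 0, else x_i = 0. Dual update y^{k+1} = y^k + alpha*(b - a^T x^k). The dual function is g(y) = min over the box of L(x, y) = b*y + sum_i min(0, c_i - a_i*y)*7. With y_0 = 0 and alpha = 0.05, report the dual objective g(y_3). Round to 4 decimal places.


Dual ascent for LP: min 15*x1 + 14*x2, 4*x1 + 2*x2 = 5, 0 <= x_i <= 7
Step 1: y^k = 0.0, reduced costs: (15.0, 14.0)
  x^k = (0.0, 0.0), subgradient = b - a^T x = 5.0
  y^{k+1} = 0.0 + 0.05*5.0 = 0.25
Step 2: y^k = 0.25, reduced costs: (14.0, 13.5)
  x^k = (0.0, 0.0), subgradient = b - a^T x = 5.0
  y^{k+1} = 0.25 + 0.05*5.0 = 0.5
Step 3: y^k = 0.5, reduced costs: (13.0, 13.0)
  x^k = (0.0, 0.0), subgradient = b - a^T x = 5.0
  y^{k+1} = 0.5 + 0.05*5.0 = 0.75
Dual objective at y_3 = 0.75: reduced costs (12.0, 12.5), box minimizer x = (0.0, 0.0)
g(y_3) = b*y + (c1 - a1*y)*x1 + (c2 - a2*y)*x2 = 5*0.75 + 12.0*0.0 + 12.5*0.0 = 3.75 + 0.0 + 0.0 = 3.75


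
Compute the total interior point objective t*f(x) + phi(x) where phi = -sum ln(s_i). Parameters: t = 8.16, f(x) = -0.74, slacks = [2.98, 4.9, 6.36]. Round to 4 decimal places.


Step 1: Compute log-barrier.
ln values: [1.0919, 1.5892, 1.85]
phi = -(1.0919 + 1.5892 + 1.85) = -4.5312
Step 2: Compute augmented objective.
t*f(x) = 8.16*-0.74 = -6.0384
Total = -6.0384 - 4.5312 = -10.5696


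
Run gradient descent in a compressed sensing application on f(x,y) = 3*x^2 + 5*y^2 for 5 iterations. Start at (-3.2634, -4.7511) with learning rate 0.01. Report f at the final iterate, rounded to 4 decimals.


Gradient descent on f(x,y) = 3*x^2 + 5*y^2.
Starting point: (-3.2634, -4.7511), alpha = 0.01
Step 1: grad_x = 2*3*-3.2634 = -19.5804, grad_y = 2*5*-4.7511 = -47.511
  x_1 = -3.2634 - 0.01*-19.5804 = -3.0676
  y_1 = -4.7511 - 0.01*-47.511 = -4.276
Step 2: grad_x = 2*3*-3.0676 = -18.4056, grad_y = 2*5*-4.276 = -42.7599
  x_2 = -3.0676 - 0.01*-18.4056 = -2.8835
  y_2 = -4.276 - 0.01*-42.7599 = -3.8484
Step 3: grad_x = 2*3*-2.8835 = -17.3012, grad_y = 2*5*-3.8484 = -38.4839
  x_3 = -2.8835 - 0.01*-17.3012 = -2.7105
  y_3 = -3.8484 - 0.01*-38.4839 = -3.4636
Step 4: grad_x = 2*3*-2.7105 = -16.2632, grad_y = 2*5*-3.4636 = -34.6355
  x_4 = -2.7105 - 0.01*-16.2632 = -2.5479
  y_4 = -3.4636 - 0.01*-34.6355 = -3.1172
Step 5: grad_x = 2*3*-2.5479 = -15.2874, grad_y = 2*5*-3.1172 = -31.172
  x_5 = -2.5479 - 0.01*-15.2874 = -2.395
  y_5 = -3.1172 - 0.01*-31.172 = -2.8055
f(-2.395, -2.8055) = 3*(-2.395)^2 + 5*(-2.8055)^2 = 56.5619


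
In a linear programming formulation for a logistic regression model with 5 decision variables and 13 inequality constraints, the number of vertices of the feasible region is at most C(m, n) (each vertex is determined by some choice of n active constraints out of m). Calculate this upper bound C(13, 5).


Each vertex corresponds to some choice of n active constraints out of m, so the number of vertices is at most C(m, n) = m! / (n!(m-n)!).
m = 13, n = 5
Numerator: 13 * 12 * 11 * 10 * 9
Denominator: 5! = 120
C(13, 5) = 1287


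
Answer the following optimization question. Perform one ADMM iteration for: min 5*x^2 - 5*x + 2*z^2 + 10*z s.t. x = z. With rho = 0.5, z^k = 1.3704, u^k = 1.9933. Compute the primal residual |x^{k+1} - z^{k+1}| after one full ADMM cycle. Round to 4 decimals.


ADMM iteration with rho = 0.5, z^k = 1.3704, u^k = 1.9933
Step 1: x-update.
Minimize 5*x^2 - 5*x + (0.5/2)*(x - 1.3704 + 1.9933)^2
FOC: (2*5 + 0.5)*x = 5 + 0.5*(1.3704 - 1.9933)
x^{k+1} = 0.4465
Step 2: z-update.
Minimize 2*z^2 + 10*z + (0.5/2)*(0.4465 - z + 1.9933)^2
FOC: (2*2 + 0.5)*z = -10 + 0.5*(0.4465 + 1.9933)
z^{k+1} = -1.9511
Step 3: u-update.
u^{k+1} = 1.9933 + 0.4465 + 1.9511 = 4.391
Step 4: Primal residual = |0.4465 + 1.9511| = 2.3977


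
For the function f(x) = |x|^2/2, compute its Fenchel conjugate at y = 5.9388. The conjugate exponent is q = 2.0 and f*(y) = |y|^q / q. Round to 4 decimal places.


The conjugate exponent q satisfies 1/p + 1/q = 1.
p = 2, so q = 2/(2 - 1) = 2.0
|y|^q = 5.9388^2.0 = 35.2693
f*(5.9388) = 35.2693 / 2.0 = 17.6347


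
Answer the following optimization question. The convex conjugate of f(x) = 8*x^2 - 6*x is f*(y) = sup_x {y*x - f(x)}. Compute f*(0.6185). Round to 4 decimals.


f*(y) = sup_x {y*x - a*x^2 - b*x} = sup_x {(y-b)*x - a*x^2}
FOC: (y - b) - 2a*x = 0 => x* = (y - b)/(2a)
x* = (0.6185 + 6)/(2*8) = 0.4137
f*(0.6185) = (y-b)^2/(4a) = (0.6185 + 6)^2/(4*8)
= 43.8045/32 = 1.3689


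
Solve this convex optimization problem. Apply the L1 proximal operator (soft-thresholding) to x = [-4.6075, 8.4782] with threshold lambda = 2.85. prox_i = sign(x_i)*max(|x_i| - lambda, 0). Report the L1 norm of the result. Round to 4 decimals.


Soft-thresholding with lambda = 2.85:
prox(-4.6075) = sign(-4.6075)*max(|-4.6075| - 2.85, 0) = -1.7575
prox(8.4782) = sign(8.4782)*max(|8.4782| - 2.85, 0) = 5.6282
prox(x) = [-1.7575, 5.6282]
||prox(x)||_1 = 1.7575 + 5.6282 = 7.3857


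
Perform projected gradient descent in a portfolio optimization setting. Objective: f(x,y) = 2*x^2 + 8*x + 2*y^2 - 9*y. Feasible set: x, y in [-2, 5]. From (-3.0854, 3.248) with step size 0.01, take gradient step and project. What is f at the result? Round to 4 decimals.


Step 1: Compute gradient at (-3.0854, 3.248).
grad_x = 2*2*-3.0854 + 8 = -4.3416
grad_y = 2*2*3.248 - 9 = 3.992
Step 2: Gradient step.
x_raw = -3.0854 - 0.01*-4.3416 = -3.042
y_raw = 3.248 - 0.01*3.992 = 3.2081
Step 3: Project onto [-2, 5].
x_proj = clip(-3.042) = -2.0
y_proj = clip(3.2081) = 3.2081
Step 4: Evaluate f.
f(-2.0, 3.2081) = -16.2892


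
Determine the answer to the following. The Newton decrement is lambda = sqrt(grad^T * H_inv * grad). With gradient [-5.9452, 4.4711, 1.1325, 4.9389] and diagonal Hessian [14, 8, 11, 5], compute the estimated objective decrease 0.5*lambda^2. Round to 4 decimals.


Step 1: H is diagonal, so H^(-1) * g = [-0.4247, 0.5589, 0.103, 0.9878].
Step 2: g^T H^(-1) g = sum_i g_i^2 / H_ii
  = (-5.9452)^2/14 + (4.4711)^2/8 + (1.1325)^2/11 + (4.9389)^2/5
  = 2.5247 + 2.4988 + 0.1166 + 4.8785 = 10.0187
Step 3: Objective decrease = 0.5 * g^T H^(-1) g = 5.0093


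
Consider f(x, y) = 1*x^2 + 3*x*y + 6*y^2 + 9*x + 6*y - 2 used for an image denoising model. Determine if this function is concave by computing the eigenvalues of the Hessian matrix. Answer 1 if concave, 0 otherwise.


The Hessian of f(x,y) = 1*x^2 + 3*x*y + 6*y^2 + 9*x + 6*y - 2 is:
H = [[2, 3], [3, 12]]
Trace = 2 + 12 = 14
Determinant = 2*12 - (3)^2 = 15
Discriminant = (14)^2 - 4*15 = 136.0
Eigenvalues: lambda_1 = 1.169, lambda_2 = 12.831
The function is not concave.

0


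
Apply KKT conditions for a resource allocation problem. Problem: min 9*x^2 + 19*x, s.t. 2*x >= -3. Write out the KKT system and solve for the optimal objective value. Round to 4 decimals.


Step 1: Try lambda = 0 (constraint inactive).
Stationarity: 2*9*x + 19 = 0
x* = -19/(2*9) = -19/18 = -1.0556 (rounded; the exact value -19/18 is used below)
Check constraint: 2*-1.0556 = -2.1112 >= -3 -- satisfied.
Step 2: Compute optimal value.
f(x*) = 9*(-19/18)^2 + 19*(-19/18) = -10.0278


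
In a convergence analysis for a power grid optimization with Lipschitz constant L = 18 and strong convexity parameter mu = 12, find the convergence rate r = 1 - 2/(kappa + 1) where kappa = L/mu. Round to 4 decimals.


Step 1: Compute the condition number.
kappa = L/mu = 18/12 = 1.5
Step 2: Compute the convergence rate.
r = 1 - 2/(kappa + 1) = 1 - 2*mu/(L + mu) = (L - mu)/(L + mu) = 6/30 = 0.2


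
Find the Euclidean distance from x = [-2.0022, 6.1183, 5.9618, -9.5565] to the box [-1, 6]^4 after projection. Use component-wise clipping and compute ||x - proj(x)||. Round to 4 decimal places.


Project each component onto [-1, 6].
clip(-2.0022) = -1.0, clip(6.1183) = 6.0, clip(5.9618) = 5.9618, clip(-9.5565) = -1.0
Projection = [-1.0, 6.0, 5.9618, -1.0]
Squared diffs: [1.0044, 0.014, 0.0, 73.2137]
Distance = sqrt(74.2321) = 8.6158


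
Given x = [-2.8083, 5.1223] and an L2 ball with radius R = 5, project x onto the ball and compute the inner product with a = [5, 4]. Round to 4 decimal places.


Step 1: Compute ||x|| (intermediates to 6 decimals).
||x|| = sqrt((-2.8083)^2 + 5.1223^2) = 5.841618
Step 2: Project.
Since ||x|| > R, scale = R/||x|| = 5/5.841618 = 0.855927, proj(x) = scale * x
proj(x) = [-2.4037, 4.384315]
Step 3: Dot product.
a^T * proj(x) = 5*(-2.4037) + 4*4.384315 = 5.5188


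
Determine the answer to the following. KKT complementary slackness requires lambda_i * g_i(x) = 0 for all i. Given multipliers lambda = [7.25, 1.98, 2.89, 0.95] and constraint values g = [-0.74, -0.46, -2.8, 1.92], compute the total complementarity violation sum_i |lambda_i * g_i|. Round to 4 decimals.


KKT complementary slackness check:
lambda_1 * g_1 = 7.25 * -0.74 = -5.365
lambda_2 * g_2 = 1.98 * -0.46 = -0.9108
lambda_3 * g_3 = 2.89 * -2.8 = -8.092
lambda_4 * g_4 = 0.95 * 1.92 = 1.824
Total violation = 5.365 + 0.9108 + 8.092 + 1.824 = 16.1918


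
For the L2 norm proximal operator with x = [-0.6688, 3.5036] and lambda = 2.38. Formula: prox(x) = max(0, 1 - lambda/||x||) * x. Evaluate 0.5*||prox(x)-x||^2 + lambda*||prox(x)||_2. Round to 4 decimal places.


Step 1: Compute ||x||.
||x|| = 3.5669
Step 2: Compute scaling factor.
scale = max(0, 1 - 2.38/3.5669) = 0.3327
Step 3: prox(x) = [-0.2225, 1.1658]
||prox(x)|| = 1.1869
Step 4: Proximal objective.
0.5*||prox-x||^2 = 2.8322
lambda*||prox|| = 2.8248
Total = 5.6569


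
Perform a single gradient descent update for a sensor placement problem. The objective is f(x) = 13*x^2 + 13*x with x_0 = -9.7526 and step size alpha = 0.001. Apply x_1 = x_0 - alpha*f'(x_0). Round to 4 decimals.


We compute the gradient at x_0 and apply the update.
f'(x) = 26*x + 13
f'(-9.7526) = 26*-9.7526 + 13 = -240.5676
x_1 = -9.7526 - 0.001*-240.5676 = -9.512


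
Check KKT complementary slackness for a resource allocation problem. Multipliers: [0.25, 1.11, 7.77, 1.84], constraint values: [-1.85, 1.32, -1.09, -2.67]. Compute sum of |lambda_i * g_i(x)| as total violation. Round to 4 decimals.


KKT complementary slackness check:
lambda_1 * g_1 = 0.25 * -1.85 = -0.4625
lambda_2 * g_2 = 1.11 * 1.32 = 1.4652
lambda_3 * g_3 = 7.77 * -1.09 = -8.4693
lambda_4 * g_4 = 1.84 * -2.67 = -4.9128
Total violation = 0.4625 + 1.4652 + 8.4693 + 4.9128 = 15.3098


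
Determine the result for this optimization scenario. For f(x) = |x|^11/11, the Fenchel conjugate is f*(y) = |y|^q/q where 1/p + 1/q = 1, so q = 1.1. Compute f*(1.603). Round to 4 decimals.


The conjugate exponent q satisfies 1/p + 1/q = 1.
p = 11, so q = 11/(11 - 1) = 1.1
|y|^q = 1.603^1.1 = 1.6805
f*(1.603) = 1.6805 / 1.1 = 1.5277


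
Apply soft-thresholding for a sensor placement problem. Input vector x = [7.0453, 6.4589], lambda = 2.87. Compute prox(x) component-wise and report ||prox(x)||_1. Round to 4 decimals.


Soft-thresholding with lambda = 2.87:
prox(7.0453) = sign(7.0453)*max(|7.0453| - 2.87, 0) = 4.1753
prox(6.4589) = sign(6.4589)*max(|6.4589| - 2.87, 0) = 3.5889
prox(x) = [4.1753, 3.5889]
||prox(x)||_1 = 4.1753 + 3.5889 = 7.7642


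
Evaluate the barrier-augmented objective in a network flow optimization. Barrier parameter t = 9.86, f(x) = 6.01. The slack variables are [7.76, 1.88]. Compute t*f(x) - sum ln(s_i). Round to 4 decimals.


Step 1: Compute log-barrier.
ln values: [2.049, 0.6313]
phi = -(2.049 + 0.6313) = -2.6803
Step 2: Compute augmented objective.
t*f(x) = 9.86*6.01 = 59.2586
Total = 59.2586 - 2.6803 = 56.5783


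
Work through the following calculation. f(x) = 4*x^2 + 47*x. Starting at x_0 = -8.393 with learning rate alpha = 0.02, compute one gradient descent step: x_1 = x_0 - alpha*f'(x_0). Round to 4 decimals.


We compute the gradient at x_0 and apply the update.
f'(x) = 8*x + 47
f'(-8.393) = 8*-8.393 + 47 = -20.144
x_1 = -8.393 - 0.02*-20.144 = -7.9901


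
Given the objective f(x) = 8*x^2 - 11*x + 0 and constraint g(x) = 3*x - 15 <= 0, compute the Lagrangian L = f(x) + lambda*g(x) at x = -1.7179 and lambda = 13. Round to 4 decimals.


Step 1: Evaluate f(x).
f(-1.7179) = 8*(-1.7179)^2 - 11*(-1.7179) + 0 = 42.5063
Step 2: Evaluate g(x).
g(-1.7179) = 3*-1.7179 - 15 = -20.1537
Step 3: Compute Lagrangian.
L = 42.5063 + 13*-20.1537 = -219.4918


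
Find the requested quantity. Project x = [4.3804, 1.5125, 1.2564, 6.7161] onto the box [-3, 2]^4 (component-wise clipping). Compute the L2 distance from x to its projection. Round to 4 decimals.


Project each component onto [-3, 2].
clip(4.3804) = 2.0, clip(1.5125) = 1.5125, clip(1.2564) = 1.2564, clip(6.7161) = 2.0
Projection = [2.0, 1.5125, 1.2564, 2.0]
Squared diffs: [5.6663, 0.0, 0.0, 22.2416]
Distance = sqrt(27.9079) = 5.2828


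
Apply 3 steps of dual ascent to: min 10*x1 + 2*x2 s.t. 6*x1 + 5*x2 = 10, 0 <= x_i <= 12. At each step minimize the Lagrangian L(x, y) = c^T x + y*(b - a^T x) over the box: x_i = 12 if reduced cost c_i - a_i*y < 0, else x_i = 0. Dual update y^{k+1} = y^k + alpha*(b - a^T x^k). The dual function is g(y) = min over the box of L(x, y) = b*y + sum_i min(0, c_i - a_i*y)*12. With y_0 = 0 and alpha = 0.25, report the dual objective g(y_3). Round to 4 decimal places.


Dual ascent for LP: min 10*x1 + 2*x2, 6*x1 + 5*x2 = 10, 0 <= x_i <= 12
Step 1: y^k = 0.0, reduced costs: (10.0, 2.0)
  x^k = (0.0, 0.0), subgradient = b - a^T x = 10.0
  y^{k+1} = 0.0 + 0.25*10.0 = 2.5
Step 2: y^k = 2.5, reduced costs: (-5.0, -10.5)
  x^k = (12.0, 12.0), subgradient = b - a^T x = -122.0
  y^{k+1} = 2.5 + 0.25*-122.0 = -28.0
Step 3: y^k = -28.0, reduced costs: (178.0, 142.0)
  x^k = (0.0, 0.0), subgradient = b - a^T x = 10.0
  y^{k+1} = -28.0 + 0.25*10.0 = -25.5
Dual objective at y_3 = -25.5: reduced costs (163.0, 129.5), box minimizer x = (0.0, 0.0)
g(y_3) = b*y + (c1 - a1*y)*x1 + (c2 - a2*y)*x2 = 10*(-25.5) + 163.0*0.0 + 129.5*0.0 = -255.0 + 0.0 + 0.0 = -255.0


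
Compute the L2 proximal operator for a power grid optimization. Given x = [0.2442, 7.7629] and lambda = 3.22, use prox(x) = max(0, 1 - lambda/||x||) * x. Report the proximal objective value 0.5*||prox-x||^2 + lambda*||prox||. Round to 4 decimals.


Step 1: Compute ||x||.
||x|| = 7.7667
Step 2: Compute scaling factor.
scale = max(0, 1 - 3.22/7.7667) = 0.5854
Step 3: prox(x) = [0.143, 4.5445]
||prox(x)|| = 4.5467
Step 4: Proximal objective.
0.5*||prox-x||^2 = 5.1842
lambda*||prox|| = 14.6404
Total = 19.8247


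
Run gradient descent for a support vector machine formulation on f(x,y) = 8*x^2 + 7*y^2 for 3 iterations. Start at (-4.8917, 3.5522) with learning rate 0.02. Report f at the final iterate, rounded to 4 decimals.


Gradient descent on f(x,y) = 8*x^2 + 7*y^2.
Starting point: (-4.8917, 3.5522), alpha = 0.02
Step 1: grad_x = 2*8*-4.8917 = -78.2672, grad_y = 2*7*3.5522 = 49.7308
  x_1 = -4.8917 - 0.02*-78.2672 = -3.3264
  y_1 = 3.5522 - 0.02*49.7308 = 2.5576
Step 2: grad_x = 2*8*-3.3264 = -53.2217, grad_y = 2*7*2.5576 = 35.8062
  x_2 = -3.3264 - 0.02*-53.2217 = -2.2619
  y_2 = 2.5576 - 0.02*35.8062 = 1.8415
Step 3: grad_x = 2*8*-2.2619 = -36.1908, grad_y = 2*7*1.8415 = 25.7804
  x_3 = -2.2619 - 0.02*-36.1908 = -1.5381
  y_3 = 1.8415 - 0.02*25.7804 = 1.3259
f(-1.5381, 1.3259) = 8*(-1.5381)^2 + 7*1.3259^2 = 31.2314


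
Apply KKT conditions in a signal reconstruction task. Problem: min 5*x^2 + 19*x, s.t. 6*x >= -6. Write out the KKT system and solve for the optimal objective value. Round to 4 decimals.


Step 1: Try lambda = 0 (constraint inactive).
x_unc = -19/(2*5) = -1.9
Check: 6*-1.9 = -11.4 < -6 -- violated!
Step 2: Constraint must be active: 6*x = -6
x* = -6/6 = -1.0
lambda = (2*5*(-1.0) + 19)/6 = 1.5
Step 3: Compute optimal value.
f(x*) = 5*(-1.0)^2 + 19*(-1.0) = -14.0


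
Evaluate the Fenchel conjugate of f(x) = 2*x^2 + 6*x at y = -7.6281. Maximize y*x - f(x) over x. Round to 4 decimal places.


f*(y) = sup_x {y*x - a*x^2 - b*x} = sup_x {(y-b)*x - a*x^2}
FOC: (y - b) - 2a*x = 0 => x* = (y - b)/(2a)
x* = (-7.6281 - 6)/(2*2) = -3.407
f*(-7.6281) = (y-b)^2/(4a) = (-7.6281 - 6)^2/(4*2)
= 185.7251/8 = 23.2156


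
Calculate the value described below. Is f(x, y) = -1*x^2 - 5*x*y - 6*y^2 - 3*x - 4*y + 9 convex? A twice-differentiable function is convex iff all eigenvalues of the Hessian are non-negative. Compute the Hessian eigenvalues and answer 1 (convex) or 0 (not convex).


The Hessian of f(x,y) = -1*x^2 - 5*x*y - 6*y^2 - 3*x - 4*y + 9 is:
H = [[-2, -5], [-5, -12]]
Trace = -2 - 12 = -14
Determinant = -2*-12 - (-5)^2 = -1
Discriminant = (-14)^2 - 4*-1 = 200.0
Eigenvalues: lambda_1 = -14.0711, lambda_2 = 0.0711
The function is not convex.

0


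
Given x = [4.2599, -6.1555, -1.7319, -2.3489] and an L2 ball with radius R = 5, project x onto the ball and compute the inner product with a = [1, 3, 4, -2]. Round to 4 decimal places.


Step 1: Compute ||x|| (intermediates to 6 decimals).
||x|| = sqrt(4.2599^2 + (-6.1555)^2 + (-1.7319)^2 + (-2.3489)^2) = 8.034534
Step 2: Project.
Since ||x|| > R, scale = R/||x|| = 5/8.034534 = 0.622314, proj(x) = scale * x
proj(x) = [2.650995, -3.830654, -1.077786, -1.461753]
Step 3: Dot product.
a^T * proj(x) = 1*2.650995 + 3*(-3.830654) + 4*(-1.077786) - 2*(-1.461753) = -10.2286


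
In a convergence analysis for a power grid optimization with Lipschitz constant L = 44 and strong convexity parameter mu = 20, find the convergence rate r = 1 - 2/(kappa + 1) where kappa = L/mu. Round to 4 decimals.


Step 1: Compute the condition number.
kappa = L/mu = 44/20 = 2.2
Step 2: Compute the convergence rate.
r = 1 - 2/(kappa + 1) = 1 - 2*mu/(L + mu) = (L - mu)/(L + mu) = 24/64 = 0.375


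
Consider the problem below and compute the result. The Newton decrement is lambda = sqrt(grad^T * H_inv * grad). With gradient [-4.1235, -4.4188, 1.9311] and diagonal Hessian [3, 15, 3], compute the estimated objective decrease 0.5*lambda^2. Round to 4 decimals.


Step 1: H is diagonal, so H^(-1) * g = [-1.3745, -0.2946, 0.6437].
Step 2: g^T H^(-1) g = sum_i g_i^2 / H_ii
  = (-4.1235)^2/3 + (-4.4188)^2/15 + (1.9311)^2/3
  = 5.6678 + 1.3017 + 1.243 = 8.2125
Step 3: Objective decrease = 0.5 * g^T H^(-1) g = 4.1063


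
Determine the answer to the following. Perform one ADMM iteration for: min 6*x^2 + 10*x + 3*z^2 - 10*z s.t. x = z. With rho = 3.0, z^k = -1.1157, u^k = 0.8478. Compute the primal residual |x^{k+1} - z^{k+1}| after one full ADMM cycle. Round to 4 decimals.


ADMM iteration with rho = 3.0, z^k = -1.1157, u^k = 0.8478
Step 1: x-update.
Minimize 6*x^2 + 10*x + (3.0/2)*(x + 1.1157 + 0.8478)^2
FOC: (2*6 + 3.0)*x = -10 + 3.0*(-1.1157 - 0.8478)
x^{k+1} = -1.0594
Step 2: z-update.
Minimize 3*z^2 - 10*z + (3.0/2)*(-1.0594 - z + 0.8478)^2
FOC: (2*3 + 3.0)*z = 10 + 3.0*(-1.0594 + 0.8478)
z^{k+1} = 1.0406
Step 3: u-update.
u^{k+1} = 0.8478 - 1.0594 - 1.0406 = -1.2522
Step 4: Primal residual = |-1.0594 - 1.0406| = 2.1


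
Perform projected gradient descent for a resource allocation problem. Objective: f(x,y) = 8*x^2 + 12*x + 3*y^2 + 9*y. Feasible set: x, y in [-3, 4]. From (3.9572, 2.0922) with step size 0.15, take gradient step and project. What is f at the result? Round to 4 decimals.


Step 1: Compute gradient at (3.9572, 2.0922).
grad_x = 2*8*3.9572 + 12 = 75.3152
grad_y = 2*3*2.0922 + 9 = 21.5532
Step 2: Gradient step.
x_raw = 3.9572 - 0.15*75.3152 = -7.3401
y_raw = 2.0922 - 0.15*21.5532 = -1.1408
Step 3: Project onto [-3, 4].
x_proj = clip(-7.3401) = -3.0
y_proj = clip(-1.1408) = -1.1408
Step 4: Evaluate f.
f(-3.0, -1.1408) = 29.6371


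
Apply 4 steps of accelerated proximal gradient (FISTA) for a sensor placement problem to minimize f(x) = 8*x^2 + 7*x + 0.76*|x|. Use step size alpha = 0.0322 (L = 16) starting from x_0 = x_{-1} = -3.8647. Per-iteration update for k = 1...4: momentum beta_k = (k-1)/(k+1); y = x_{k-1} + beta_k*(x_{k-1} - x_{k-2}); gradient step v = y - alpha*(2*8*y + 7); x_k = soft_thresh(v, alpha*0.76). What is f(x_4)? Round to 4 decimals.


FISTA on f(x) = 8*x^2 + 7*x + 0.76*|x|
L = 16, alpha = 0.0322
Iteration 1: beta = 0.0, y = -3.8647 + 0.0*(-3.8647 + 3.8647) = -3.8647
  grad(y) = -54.8352, v = y - alpha*grad = -2.099
  prox(v) = soft_thresh(-2.099, 0.0245) = -2.0745
Iteration 2: beta = 0.3333, y = -2.0745 + 0.3333*(-2.0745 + 3.8647) = -1.4778
  grad(y) = -16.645, v = y - alpha*grad = -0.9418
  prox(v) = soft_thresh(-0.9418, 0.0245) = -0.9174
Iteration 3: beta = 0.5, y = -0.9174 + 0.5*(-0.9174 + 2.0745) = -0.3388
  grad(y) = 1.5794, v = y - alpha*grad = -0.3896
  prox(v) = soft_thresh(-0.3896, 0.0245) = -0.3652
Iteration 4: beta = 0.6, y = -0.3652 + 0.6*(-0.3652 + 0.9174) = -0.0339
  grad(y) = 6.4583, v = y - alpha*grad = -0.2418
  prox(v) = soft_thresh(-0.2418, 0.0245) = -0.2173
f(x_4) = 8*(-0.2173)^2 + 7*(-0.2173) + 0.76*|-0.2173| = -0.9783


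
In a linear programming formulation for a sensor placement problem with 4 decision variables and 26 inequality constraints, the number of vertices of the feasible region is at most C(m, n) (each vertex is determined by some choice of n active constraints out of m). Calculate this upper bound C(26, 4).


Each vertex corresponds to some choice of n active constraints out of m, so the number of vertices is at most C(m, n) = m! / (n!(m-n)!).
m = 26, n = 4
Numerator: 26 * 25 * 24 * 23
Denominator: 4! = 24
C(26, 4) = 14950


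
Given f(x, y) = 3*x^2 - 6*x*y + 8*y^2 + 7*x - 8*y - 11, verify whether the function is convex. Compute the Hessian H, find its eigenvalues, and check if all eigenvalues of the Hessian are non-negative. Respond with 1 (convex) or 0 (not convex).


The Hessian of f(x,y) = 3*x^2 - 6*x*y + 8*y^2 + 7*x - 8*y - 11 is:
H = [[6, -6], [-6, 16]]
Trace = 6 + 16 = 22
Determinant = 6*16 - (-6)^2 = 60
Discriminant = (22)^2 - 4*60 = 244.0
Eigenvalues: lambda_1 = 3.1898, lambda_2 = 18.8102
The function is convex.

1


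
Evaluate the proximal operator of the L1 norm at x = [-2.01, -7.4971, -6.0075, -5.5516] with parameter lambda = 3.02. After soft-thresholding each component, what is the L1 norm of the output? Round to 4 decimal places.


Soft-thresholding with lambda = 3.02:
prox(-2.01) = sign(-2.01)*max(|-2.01| - 3.02, 0) = 0.0
prox(-7.4971) = sign(-7.4971)*max(|-7.4971| - 3.02, 0) = -4.4771
prox(-6.0075) = sign(-6.0075)*max(|-6.0075| - 3.02, 0) = -2.9875
prox(-5.5516) = sign(-5.5516)*max(|-5.5516| - 3.02, 0) = -2.5316
prox(x) = [0.0, -4.4771, -2.9875, -2.5316]
||prox(x)||_1 = 0.0 + 4.4771 + 2.9875 + 2.5316 = 9.9962


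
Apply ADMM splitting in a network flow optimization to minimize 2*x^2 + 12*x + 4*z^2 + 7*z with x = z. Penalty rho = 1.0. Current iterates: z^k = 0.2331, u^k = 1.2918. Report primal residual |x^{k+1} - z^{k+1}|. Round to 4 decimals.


ADMM iteration with rho = 1.0, z^k = 0.2331, u^k = 1.2918
Step 1: x-update.
Minimize 2*x^2 + 12*x + (1.0/2)*(x - 0.2331 + 1.2918)^2
FOC: (2*2 + 1.0)*x = -12 + 1.0*(0.2331 - 1.2918)
x^{k+1} = -2.6117
Step 2: z-update.
Minimize 4*z^2 + 7*z + (1.0/2)*(-2.6117 - z + 1.2918)^2
FOC: (2*4 + 1.0)*z = -7 + 1.0*(-2.6117 + 1.2918)
z^{k+1} = -0.9244
Step 3: u-update.
u^{k+1} = 1.2918 - 2.6117 + 0.9244 = -0.3955
Step 4: Primal residual = |-2.6117 + 0.9244| = 1.6873


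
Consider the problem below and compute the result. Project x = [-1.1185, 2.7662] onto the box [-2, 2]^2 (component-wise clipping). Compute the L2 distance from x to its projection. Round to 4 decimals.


Project each component onto [-2, 2].
clip(-1.1185) = -1.1185, clip(2.7662) = 2.0
Projection = [-1.1185, 2.0]
Squared diffs: [0.0, 0.5871]
Distance = sqrt(0.5871) = 0.7662


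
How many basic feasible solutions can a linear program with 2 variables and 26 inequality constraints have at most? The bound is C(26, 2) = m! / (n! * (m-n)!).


Each vertex corresponds to some choice of n active constraints out of m, so the number of vertices is at most C(m, n) = m! / (n!(m-n)!).
m = 26, n = 2
Numerator: 26 * 25
Denominator: 2! = 2
C(26, 2) = 325


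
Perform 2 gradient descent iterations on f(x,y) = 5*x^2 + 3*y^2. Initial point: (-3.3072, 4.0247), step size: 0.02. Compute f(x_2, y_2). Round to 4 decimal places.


Gradient descent on f(x,y) = 5*x^2 + 3*y^2.
Starting point: (-3.3072, 4.0247), alpha = 0.02
Step 1: grad_x = 2*5*-3.3072 = -33.072, grad_y = 2*3*4.0247 = 24.1482
  x_1 = -3.3072 - 0.02*-33.072 = -2.6458
  y_1 = 4.0247 - 0.02*24.1482 = 3.5417
Step 2: grad_x = 2*5*-2.6458 = -26.4576, grad_y = 2*3*3.5417 = 21.2504
  x_2 = -2.6458 - 0.02*-26.4576 = -2.1166
  y_2 = 3.5417 - 0.02*21.2504 = 3.1167
f(-2.1166, 3.1167) = 5*(-2.1166)^2 + 3*3.1167^2 = 51.5421


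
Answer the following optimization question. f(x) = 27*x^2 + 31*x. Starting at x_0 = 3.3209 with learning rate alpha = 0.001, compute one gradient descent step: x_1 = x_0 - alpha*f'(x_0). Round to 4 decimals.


We compute the gradient at x_0 and apply the update.
f'(x) = 54*x + 31
f'(3.3209) = 54*3.3209 + 31 = 210.3286
x_1 = 3.3209 - 0.001*210.3286 = 3.1106


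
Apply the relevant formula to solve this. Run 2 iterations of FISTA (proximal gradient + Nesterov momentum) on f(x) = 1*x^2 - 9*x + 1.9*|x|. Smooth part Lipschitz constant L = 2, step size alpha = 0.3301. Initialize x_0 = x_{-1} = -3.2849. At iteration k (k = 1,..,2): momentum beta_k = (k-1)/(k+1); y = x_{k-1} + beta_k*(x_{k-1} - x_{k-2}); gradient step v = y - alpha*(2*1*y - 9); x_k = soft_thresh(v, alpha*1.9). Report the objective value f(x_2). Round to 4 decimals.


FISTA on f(x) = 1*x^2 - 9*x + 1.9*|x|
L = 2, alpha = 0.3301
Iteration 1: beta = 0.0, y = -3.2849 + 0.0*(-3.2849 + 3.2849) = -3.2849
  grad(y) = -15.5698, v = y - alpha*grad = 1.8547
  prox(v) = soft_thresh(1.8547, 0.6272) = 1.2275
Iteration 2: beta = 0.3333, y = 1.2275 + 0.3333*(1.2275 + 3.2849) = 2.7316
  grad(y) = -3.5367, v = y - alpha*grad = 3.8991
  prox(v) = soft_thresh(3.8991, 0.6272) = 3.2719
f(x_2) = 1*3.2719^2 - 9*3.2719 + 1.9*|3.2719| = -12.5252


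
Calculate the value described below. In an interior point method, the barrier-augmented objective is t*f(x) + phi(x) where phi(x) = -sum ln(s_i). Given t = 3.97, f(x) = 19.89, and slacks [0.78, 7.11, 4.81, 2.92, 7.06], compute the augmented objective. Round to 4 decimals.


Step 1: Compute log-barrier.
ln values: [-0.2485, 1.9615, 1.5707, 1.0716, 1.9544]
phi = -(-0.2485 + 1.9615 + 1.5707 + 1.0716 + 1.9544) = -6.3098
Step 2: Compute augmented objective.
t*f(x) = 3.97*19.89 = 78.9633
Total = 78.9633 - 6.3098 = 72.6535


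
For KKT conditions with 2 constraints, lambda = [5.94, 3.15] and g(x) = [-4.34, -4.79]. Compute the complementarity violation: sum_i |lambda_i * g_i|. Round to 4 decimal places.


KKT complementary slackness check:
lambda_1 * g_1 = 5.94 * -4.34 = -25.7796
lambda_2 * g_2 = 3.15 * -4.79 = -15.0885
Total violation = 25.7796 + 15.0885 = 40.8681


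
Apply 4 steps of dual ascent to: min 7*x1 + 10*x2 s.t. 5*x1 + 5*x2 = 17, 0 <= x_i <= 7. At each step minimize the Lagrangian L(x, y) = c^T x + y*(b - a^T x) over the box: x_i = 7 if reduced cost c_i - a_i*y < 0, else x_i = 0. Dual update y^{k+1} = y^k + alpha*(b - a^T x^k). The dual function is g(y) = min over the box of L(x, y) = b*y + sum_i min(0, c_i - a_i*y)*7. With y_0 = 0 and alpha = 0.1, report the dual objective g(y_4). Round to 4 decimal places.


Dual ascent for LP: min 7*x1 + 10*x2, 5*x1 + 5*x2 = 17, 0 <= x_i <= 7
Step 1: y^k = 0.0, reduced costs: (7.0, 10.0)
  x^k = (0.0, 0.0), subgradient = b - a^T x = 17.0
  y^{k+1} = 0.0 + 0.1*17.0 = 1.7
Step 2: y^k = 1.7, reduced costs: (-1.5, 1.5)
  x^k = (7.0, 0.0), subgradient = b - a^T x = -18.0
  y^{k+1} = 1.7 + 0.1*-18.0 = -0.1
Step 3: y^k = -0.1, reduced costs: (7.5, 10.5)
  x^k = (0.0, 0.0), subgradient = b - a^T x = 17.0
  y^{k+1} = -0.1 + 0.1*17.0 = 1.6
Step 4: y^k = 1.6, reduced costs: (-1.0, 2.0)
  x^k = (7.0, 0.0), subgradient = b - a^T x = -18.0
  y^{k+1} = 1.6 + 0.1*-18.0 = -0.2
Dual objective at y_4 = -0.2: reduced costs (8.0, 11.0), box minimizer x = (0.0, 0.0)
g(y_4) = b*y + (c1 - a1*y)*x1 + (c2 - a2*y)*x2 = 17*(-0.2) + 8.0*0.0 + 11.0*0.0 = -3.4 + 0.0 + 0.0 = -3.4


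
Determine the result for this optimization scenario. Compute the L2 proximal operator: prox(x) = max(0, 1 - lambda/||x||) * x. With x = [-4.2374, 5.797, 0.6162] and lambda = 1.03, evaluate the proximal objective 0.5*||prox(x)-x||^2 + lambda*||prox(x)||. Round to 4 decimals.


Step 1: Compute ||x||.
||x|| = 7.207
Step 2: Compute scaling factor.
scale = max(0, 1 - 1.03/7.207) = 0.8571
Step 3: prox(x) = [-3.6318, 4.9685, 0.5281]
||prox(x)|| = 6.177
Step 4: Proximal objective.
0.5*||prox-x||^2 = 0.5305
lambda*||prox|| = 6.3623
Total = 6.8927


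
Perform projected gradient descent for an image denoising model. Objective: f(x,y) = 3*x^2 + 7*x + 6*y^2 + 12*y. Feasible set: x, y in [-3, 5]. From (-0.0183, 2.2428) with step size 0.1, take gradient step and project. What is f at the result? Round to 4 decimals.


Step 1: Compute gradient at (-0.0183, 2.2428).
grad_x = 2*3*-0.0183 + 7 = 6.8902
grad_y = 2*6*2.2428 + 12 = 38.9136
Step 2: Gradient step.
x_raw = -0.0183 - 0.1*6.8902 = -0.7073
y_raw = 2.2428 - 0.1*38.9136 = -1.6486
Step 3: Project onto [-3, 5].
x_proj = clip(-0.7073) = -0.7073
y_proj = clip(-1.6486) = -1.6486
Step 4: Evaluate f.
f(-0.7073, -1.6486) = -6.9266


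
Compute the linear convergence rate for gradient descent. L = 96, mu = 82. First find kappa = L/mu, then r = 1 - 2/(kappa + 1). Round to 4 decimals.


Step 1: Compute the condition number.
kappa = L/mu = 96/82 = 1.1707
Step 2: Compute the convergence rate.
r = 1 - 2/(kappa + 1) = 1 - 2*mu/(L + mu) = (L - mu)/(L + mu) = 14/178 = 0.0787


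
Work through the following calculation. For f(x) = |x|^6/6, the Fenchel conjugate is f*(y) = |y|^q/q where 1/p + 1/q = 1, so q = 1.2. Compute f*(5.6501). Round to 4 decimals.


The conjugate exponent q satisfies 1/p + 1/q = 1.
p = 6, so q = 6/(6 - 1) = 1.2
|y|^q = 5.6501^1.2 = 7.9885
f*(5.6501) = 7.9885 / 1.2 = 6.6571


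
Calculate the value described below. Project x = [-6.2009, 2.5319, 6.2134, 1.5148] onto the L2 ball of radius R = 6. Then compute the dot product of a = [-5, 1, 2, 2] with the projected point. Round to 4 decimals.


Step 1: Compute ||x|| (intermediates to 6 decimals).
||x|| = sqrt((-6.2009)^2 + 2.5319^2 + 6.2134^2 + 1.5148^2) = 9.260812
Step 2: Project.
Since ||x|| > R, scale = R/||x|| = 6/9.260812 = 0.647891, proj(x) = scale * x
proj(x) = [-4.017507, 1.640395, 4.025606, 0.981425]
Step 3: Dot product.
a^T * proj(x) = -5*(-4.017507) + 1*1.640395 + 2*4.025606 + 2*0.981425 = 31.742


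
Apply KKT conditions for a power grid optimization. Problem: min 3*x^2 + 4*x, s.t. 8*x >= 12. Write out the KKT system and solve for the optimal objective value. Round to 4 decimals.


Step 1: Try lambda = 0 (constraint inactive).
x_unc = -4/(2*3) = -0.6667
Check: 8*-0.6667 = -5.3336 < 12 -- violated!
Step 2: Constraint must be active: 8*x = 12
x* = 12/8 = 1.5
lambda = (2*3*1.5 + 4)/8 = 1.625
Step 3: Compute optimal value.
f(x*) = 3*1.5^2 + 4*1.5 = 12.75


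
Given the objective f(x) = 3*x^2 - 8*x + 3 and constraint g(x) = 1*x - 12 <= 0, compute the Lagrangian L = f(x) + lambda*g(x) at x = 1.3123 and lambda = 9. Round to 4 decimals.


Step 1: Evaluate f(x).
f(1.3123) = 3*1.3123^2 - 8*1.3123 + 3 = -2.332
Step 2: Evaluate g(x).
g(1.3123) = 1*1.3123 - 12 = -10.6877
Step 3: Compute Lagrangian.
L = -2.332 + 9*-10.6877 = -98.5213


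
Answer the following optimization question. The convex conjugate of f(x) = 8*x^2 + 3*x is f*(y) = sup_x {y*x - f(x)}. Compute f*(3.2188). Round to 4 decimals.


f*(y) = sup_x {y*x - a*x^2 - b*x} = sup_x {(y-b)*x - a*x^2}
FOC: (y - b) - 2a*x = 0 => x* = (y - b)/(2a)
x* = (3.2188 - 3)/(2*8) = 0.0137
f*(3.2188) = (y-b)^2/(4a) = (3.2188 - 3)^2/(4*8)
= 0.0479/32 = 0.0015


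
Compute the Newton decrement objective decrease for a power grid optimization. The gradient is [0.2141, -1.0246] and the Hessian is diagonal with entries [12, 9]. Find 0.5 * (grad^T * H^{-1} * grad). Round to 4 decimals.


Step 1: H is diagonal, so H^(-1) * g = [0.0178, -0.1138].
Step 2: g^T H^(-1) g = sum_i g_i^2 / H_ii
  = (0.2141)^2/12 + (-1.0246)^2/9
  = 0.0038 + 0.1166 = 0.1205
Step 3: Objective decrease = 0.5 * g^T H^(-1) g = 0.0602


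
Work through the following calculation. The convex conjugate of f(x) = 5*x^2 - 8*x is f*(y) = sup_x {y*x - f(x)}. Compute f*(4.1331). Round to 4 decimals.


f*(y) = sup_x {y*x - a*x^2 - b*x} = sup_x {(y-b)*x - a*x^2}
FOC: (y - b) - 2a*x = 0 => x* = (y - b)/(2a)
x* = (4.1331 + 8)/(2*5) = 1.2133
f*(4.1331) = (y-b)^2/(4a) = (4.1331 + 8)^2/(4*5)
= 147.2121/20 = 7.3606


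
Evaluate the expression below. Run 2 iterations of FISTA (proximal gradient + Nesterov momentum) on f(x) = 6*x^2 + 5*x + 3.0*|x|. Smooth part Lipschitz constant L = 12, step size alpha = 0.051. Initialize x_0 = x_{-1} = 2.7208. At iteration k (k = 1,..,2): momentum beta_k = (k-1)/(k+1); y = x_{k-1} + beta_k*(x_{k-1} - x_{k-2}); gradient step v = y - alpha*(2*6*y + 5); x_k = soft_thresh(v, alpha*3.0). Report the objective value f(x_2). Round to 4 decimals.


FISTA on f(x) = 6*x^2 + 5*x + 3.0*|x|
L = 12, alpha = 0.051
Iteration 1: beta = 0.0, y = 2.7208 + 0.0*(2.7208 - 2.7208) = 2.7208
  grad(y) = 37.6496, v = y - alpha*grad = 0.8007
  prox(v) = soft_thresh(0.8007, 0.153) = 0.6477
Iteration 2: beta = 0.3333, y = 0.6477 + 0.3333*(0.6477 - 2.7208) = -0.0434
  grad(y) = 4.4795, v = y - alpha*grad = -0.2718
  prox(v) = soft_thresh(-0.2718, 0.153) = -0.1188
f(x_2) = 6*(-0.1188)^2 + 5*(-0.1188) + 3.0*|-0.1188| = -0.1529


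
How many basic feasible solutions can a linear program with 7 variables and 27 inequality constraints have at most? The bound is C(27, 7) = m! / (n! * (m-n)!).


Each vertex corresponds to some choice of n active constraints out of m, so the number of vertices is at most C(m, n) = m! / (n!(m-n)!).
m = 27, n = 7
Numerator: 27 * 26 * 25 * 24 * 23 * 22 * 21
Denominator: 7! = 5040
C(27, 7) = 888030


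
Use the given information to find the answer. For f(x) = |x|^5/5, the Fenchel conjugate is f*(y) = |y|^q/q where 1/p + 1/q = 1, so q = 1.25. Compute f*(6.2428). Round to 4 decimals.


The conjugate exponent q satisfies 1/p + 1/q = 1.
p = 5, so q = 5/(5 - 1) = 1.25
|y|^q = 6.2428^1.25 = 9.8679
f*(6.2428) = 9.8679 / 1.25 = 7.8943


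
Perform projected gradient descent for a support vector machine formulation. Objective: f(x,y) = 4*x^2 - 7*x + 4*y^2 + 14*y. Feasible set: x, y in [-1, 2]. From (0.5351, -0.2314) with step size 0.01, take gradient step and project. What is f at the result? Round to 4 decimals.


Step 1: Compute gradient at (0.5351, -0.2314).
grad_x = 2*4*0.5351 - 7 = -2.7192
grad_y = 2*4*-0.2314 + 14 = 12.1488
Step 2: Gradient step.
x_raw = 0.5351 - 0.01*-2.7192 = 0.5623
y_raw = -0.2314 - 0.01*12.1488 = -0.3529
Step 3: Project onto [-1, 2].
x_proj = clip(0.5623) = 0.5623
y_proj = clip(-0.3529) = -0.3529
Step 4: Evaluate f.
f(0.5623, -0.3529) = -7.1137


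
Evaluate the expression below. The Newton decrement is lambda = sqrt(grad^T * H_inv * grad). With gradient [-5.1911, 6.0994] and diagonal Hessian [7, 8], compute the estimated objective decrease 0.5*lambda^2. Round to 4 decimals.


Step 1: H is diagonal, so H^(-1) * g = [-0.7416, 0.7624].
Step 2: g^T H^(-1) g = sum_i g_i^2 / H_ii
  = (-5.1911)^2/7 + (6.0994)^2/8
  = 3.8496 + 4.6503 = 8.5
Step 3: Objective decrease = 0.5 * g^T H^(-1) g = 4.25


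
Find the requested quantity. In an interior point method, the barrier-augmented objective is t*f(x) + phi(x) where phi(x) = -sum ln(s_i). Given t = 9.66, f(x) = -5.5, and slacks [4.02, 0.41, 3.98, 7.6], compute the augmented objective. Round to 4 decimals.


Step 1: Compute log-barrier.
ln values: [1.3913, -0.8916, 1.3813, 2.0281]
phi = -(1.3913 - 0.8916 + 1.3813 + 2.0281) = -3.9091
Step 2: Compute augmented objective.
t*f(x) = 9.66*-5.5 = -53.13
Total = -53.13 - 3.9091 = -57.0391


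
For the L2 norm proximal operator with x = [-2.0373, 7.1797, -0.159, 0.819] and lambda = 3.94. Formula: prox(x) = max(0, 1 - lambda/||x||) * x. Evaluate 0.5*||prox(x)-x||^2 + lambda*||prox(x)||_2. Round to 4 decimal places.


Step 1: Compute ||x||.
||x|| = 7.5096
Step 2: Compute scaling factor.
scale = max(0, 1 - 3.94/7.5096) = 0.4753
Step 3: prox(x) = [-0.9684, 3.4128, -0.0756, 0.3893]
||prox(x)|| = 3.5696
Step 4: Proximal objective.
0.5*||prox-x||^2 = 7.7618
lambda*||prox|| = 14.0642
Total = 21.8262


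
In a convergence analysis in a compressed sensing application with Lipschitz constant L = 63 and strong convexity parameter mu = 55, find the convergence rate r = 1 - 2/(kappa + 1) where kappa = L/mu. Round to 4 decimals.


Step 1: Compute the condition number.
kappa = L/mu = 63/55 = 1.1455
Step 2: Compute the convergence rate.
r = 1 - 2/(kappa + 1) = 1 - 2*mu/(L + mu) = (L - mu)/(L + mu) = 8/118 = 0.0678


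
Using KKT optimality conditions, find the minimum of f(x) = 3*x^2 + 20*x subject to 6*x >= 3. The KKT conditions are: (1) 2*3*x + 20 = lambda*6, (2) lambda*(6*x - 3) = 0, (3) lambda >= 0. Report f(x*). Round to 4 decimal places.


Step 1: Try lambda = 0 (constraint inactive).
x_unc = -20/(2*3) = -3.3333
Check: 6*-3.3333 = -19.9998 < 3 -- violated!
Step 2: Constraint must be active: 6*x = 3
x* = 3/6 = 0.5
lambda = (2*3*0.5 + 20)/6 = 3.8333
Step 3: Compute optimal value.
f(x*) = 3*0.5^2 + 20*0.5 = 10.75


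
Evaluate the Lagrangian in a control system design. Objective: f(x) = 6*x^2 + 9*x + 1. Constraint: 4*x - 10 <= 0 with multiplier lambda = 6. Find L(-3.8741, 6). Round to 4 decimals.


Step 1: Evaluate f(x).
f(-3.8741) = 6*(-3.8741)^2 + 9*(-3.8741) + 1 = 56.185
Step 2: Evaluate g(x).
g(-3.8741) = 4*-3.8741 - 10 = -25.4964
Step 3: Compute Lagrangian.
L = 56.185 + 6*-25.4964 = -96.7934


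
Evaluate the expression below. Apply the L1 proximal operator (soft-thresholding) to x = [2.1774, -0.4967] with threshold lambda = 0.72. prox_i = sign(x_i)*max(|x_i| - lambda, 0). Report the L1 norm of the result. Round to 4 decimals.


Soft-thresholding with lambda = 0.72:
prox(2.1774) = sign(2.1774)*max(|2.1774| - 0.72, 0) = 1.4574
prox(-0.4967) = sign(-0.4967)*max(|-0.4967| - 0.72, 0) = 0.0
prox(x) = [1.4574, 0.0]
||prox(x)||_1 = 1.4574 + 0.0 = 1.4574


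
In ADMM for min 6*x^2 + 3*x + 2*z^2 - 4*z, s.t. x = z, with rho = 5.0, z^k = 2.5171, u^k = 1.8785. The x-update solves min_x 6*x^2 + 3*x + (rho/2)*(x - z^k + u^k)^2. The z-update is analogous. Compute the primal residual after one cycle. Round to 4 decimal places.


ADMM iteration with rho = 5.0, z^k = 2.5171, u^k = 1.8785
Step 1: x-update.
Minimize 6*x^2 + 3*x + (5.0/2)*(x - 2.5171 + 1.8785)^2
FOC: (2*6 + 5.0)*x = -3 + 5.0*(2.5171 - 1.8785)
x^{k+1} = 0.0114
Step 2: z-update.
Minimize 2*z^2 - 4*z + (5.0/2)*(0.0114 - z + 1.8785)^2
FOC: (2*2 + 5.0)*z = 4 + 5.0*(0.0114 + 1.8785)
z^{k+1} = 1.4944
Step 3: u-update.
u^{k+1} = 1.8785 + 0.0114 - 1.4944 = 0.3955
Step 4: Primal residual = |0.0114 - 1.4944| = 1.483


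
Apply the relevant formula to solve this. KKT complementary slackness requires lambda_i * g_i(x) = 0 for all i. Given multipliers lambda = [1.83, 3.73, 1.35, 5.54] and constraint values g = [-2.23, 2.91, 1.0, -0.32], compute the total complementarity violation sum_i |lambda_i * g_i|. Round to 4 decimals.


KKT complementary slackness check:
lambda_1 * g_1 = 1.83 * -2.23 = -4.0809
lambda_2 * g_2 = 3.73 * 2.91 = 10.8543
lambda_3 * g_3 = 1.35 * 1.0 = 1.35
lambda_4 * g_4 = 5.54 * -0.32 = -1.7728
Total violation = 4.0809 + 10.8543 + 1.35 + 1.7728 = 18.058
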